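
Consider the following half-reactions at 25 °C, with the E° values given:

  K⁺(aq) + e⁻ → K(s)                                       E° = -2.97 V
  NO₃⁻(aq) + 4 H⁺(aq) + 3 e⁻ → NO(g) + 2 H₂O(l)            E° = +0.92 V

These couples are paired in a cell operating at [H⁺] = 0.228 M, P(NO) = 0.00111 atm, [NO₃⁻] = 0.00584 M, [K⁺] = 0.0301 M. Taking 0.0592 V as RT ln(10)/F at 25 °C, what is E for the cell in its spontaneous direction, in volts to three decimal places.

NO₃⁻/NO is the cathode (higher E°), K⁺/K the anode: E°cell = +0.92 − (-2.97) = +3.89 V, n = 3.
Overall: NO₃⁻(aq) + 4 H⁺(aq) + 3 K(s) → NO(g) + 2 H₂O(l) + 3 K⁺(aq)
Q = P(NO)·[K⁺]^3 / ([NO₃⁻]·[H⁺]^4); log Q = -2.717.
E = E° − (0.0592/n) log Q = +3.89 − (0.0592/3)(-2.717) = +3.944 V.

+3.944 V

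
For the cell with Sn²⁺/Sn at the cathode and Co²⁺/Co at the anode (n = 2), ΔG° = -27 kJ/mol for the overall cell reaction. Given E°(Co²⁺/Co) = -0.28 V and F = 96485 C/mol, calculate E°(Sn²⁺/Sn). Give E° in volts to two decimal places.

E°cell = −ΔG°/(nF) = −(-27×10³)/((2)(96485)) = +0.140 V.
Since Sn²⁺/Sn is the cathode and Co²⁺/Co the anode, E°cell = E°(Sn²⁺/Sn) − E°(Co²⁺/Co).
So E°(Sn²⁺/Sn) = E°cell + E°(Co²⁺/Co) = +0.140 + (-0.28) = -0.14 V.

-0.14 V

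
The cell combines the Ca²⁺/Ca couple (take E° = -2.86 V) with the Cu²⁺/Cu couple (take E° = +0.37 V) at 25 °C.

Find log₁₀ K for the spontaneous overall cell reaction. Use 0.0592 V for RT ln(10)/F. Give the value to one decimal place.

109.1

Cathode: Cu²⁺/Cu; anode: Ca²⁺/Ca. E°cell = +3.23 V, n = 2.
log K = nE°cell / 0.0592 = (2)(+3.23) / 0.0592 = 109.1.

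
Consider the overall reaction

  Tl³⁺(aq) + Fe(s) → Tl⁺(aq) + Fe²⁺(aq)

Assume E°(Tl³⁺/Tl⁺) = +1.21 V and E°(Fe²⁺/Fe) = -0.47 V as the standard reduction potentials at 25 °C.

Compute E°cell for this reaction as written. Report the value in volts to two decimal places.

+1.68 V

The Tl³⁺/Tl⁺ couple has the higher reduction potential, so it is the cathode; Fe²⁺/Fe is oxidised at the anode.
E°cell = E°(cathode) − E°(anode) = (+1.21) − (-0.47) = +1.68 V.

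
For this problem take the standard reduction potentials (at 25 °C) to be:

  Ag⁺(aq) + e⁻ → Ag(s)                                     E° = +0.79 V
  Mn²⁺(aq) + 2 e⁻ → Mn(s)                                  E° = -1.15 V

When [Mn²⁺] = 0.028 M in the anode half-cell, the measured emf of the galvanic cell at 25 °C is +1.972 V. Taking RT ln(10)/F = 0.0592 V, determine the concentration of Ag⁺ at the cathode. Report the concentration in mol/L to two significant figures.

Ag⁺/Ag is the cathode, Mn²⁺/Mn the anode: E°cell = +1.94 V, n = 2.
Overall reaction: 2 Ag⁺(aq) + Mn(s) → 2 Ag(s) + Mn²⁺(aq); Q = [Mn²⁺]^1/[Ag⁺]^2.
From E = E° − (0.0592/n) log Q: log Q = (E° − E)·n/0.0592 = (+1.94 − (+1.972))·2/0.0592 = -1.0811.
So 2·log[Ag⁺] = 1·log(0.028) − log Q = -1.5528 − (-1.0811) = -0.4717; log[Ag⁺] = -0.4717 / 2 = -0.2359; [Ag⁺] = 10^(-0.2359) ≈ 0.58 M.

0.58 M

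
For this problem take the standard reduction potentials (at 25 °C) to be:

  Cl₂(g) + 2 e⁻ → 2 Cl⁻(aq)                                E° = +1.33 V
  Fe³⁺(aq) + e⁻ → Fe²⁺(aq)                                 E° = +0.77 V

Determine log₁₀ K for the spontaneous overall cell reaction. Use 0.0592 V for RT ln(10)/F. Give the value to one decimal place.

Cathode: Cl₂/Cl⁻; anode: Fe³⁺/Fe²⁺. E°cell = +0.56 V, n = 2.
log K = nE°cell / 0.0592 = (2)(+0.56) / 0.0592 = 18.9.

18.9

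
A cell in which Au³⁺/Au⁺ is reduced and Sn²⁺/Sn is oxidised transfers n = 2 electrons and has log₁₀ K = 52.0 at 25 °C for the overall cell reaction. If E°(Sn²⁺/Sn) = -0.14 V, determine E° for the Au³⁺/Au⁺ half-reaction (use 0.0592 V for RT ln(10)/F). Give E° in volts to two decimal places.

E°cell = (0.0592/n)·log K = (0.0592/2)(52.0) = +1.539 V.
Since Au³⁺/Au⁺ is the cathode and Sn²⁺/Sn the anode, E°cell = E°(Au³⁺/Au⁺) − E°(Sn²⁺/Sn).
So E°(Au³⁺/Au⁺) = E°cell + E°(Sn²⁺/Sn) = +1.539 + (-0.14) = +1.40 V.

+1.40 V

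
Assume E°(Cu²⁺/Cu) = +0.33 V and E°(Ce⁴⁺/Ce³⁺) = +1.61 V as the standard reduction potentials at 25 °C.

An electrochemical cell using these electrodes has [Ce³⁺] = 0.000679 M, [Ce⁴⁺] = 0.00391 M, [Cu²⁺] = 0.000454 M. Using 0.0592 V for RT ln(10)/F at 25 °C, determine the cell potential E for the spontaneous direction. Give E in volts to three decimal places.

Ce⁴⁺/Ce³⁺ is the cathode (higher E°), Cu²⁺/Cu the anode: E°cell = +1.61 − (+0.33) = +1.28 V, n = 2.
Overall: 2 Ce⁴⁺(aq) + Cu(s) → 2 Ce³⁺(aq) + Cu²⁺(aq)
Q = [Ce³⁺]^2·[Cu²⁺] / ([Ce⁴⁺]^2); log Q = -4.864.
E = E° − (0.0592/n) log Q = +1.28 − (0.0592/2)(-4.864) = +1.424 V.

+1.424 V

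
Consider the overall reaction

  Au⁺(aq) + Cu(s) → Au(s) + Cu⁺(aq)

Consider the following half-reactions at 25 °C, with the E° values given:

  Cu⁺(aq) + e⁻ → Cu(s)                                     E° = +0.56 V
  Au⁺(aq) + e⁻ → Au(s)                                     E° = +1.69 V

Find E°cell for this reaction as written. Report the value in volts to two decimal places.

The Au⁺/Au couple has the higher reduction potential, so it is the cathode; Cu⁺/Cu is oxidised at the anode.
E°cell = E°(cathode) − E°(anode) = (+1.69) − (+0.56) = +1.13 V.

+1.13 V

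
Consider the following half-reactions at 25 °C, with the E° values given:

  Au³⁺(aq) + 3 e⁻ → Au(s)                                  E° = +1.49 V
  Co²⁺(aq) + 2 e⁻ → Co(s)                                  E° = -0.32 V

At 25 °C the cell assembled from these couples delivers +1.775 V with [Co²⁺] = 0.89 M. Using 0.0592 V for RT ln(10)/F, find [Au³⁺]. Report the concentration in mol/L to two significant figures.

0.014 M

Au³⁺/Au is the cathode, Co²⁺/Co the anode: E°cell = +1.81 V, n = 6.
Overall reaction: 2 Au³⁺(aq) + 3 Co(s) → 2 Au(s) + 3 Co²⁺(aq); Q = [Co²⁺]^3/[Au³⁺]^2.
From E = E° − (0.0592/n) log Q: log Q = (E° − E)·n/0.0592 = (+1.81 − (+1.775))·6/0.0592 = 3.5473.
So 2·log[Au³⁺] = 3·log(0.89) − log Q = -0.1518 − (3.5473) = -3.6991; log[Au³⁺] = -3.6991 / 2 = -1.8496; [Au³⁺] = 10^(-1.8496) ≈ 0.014 M.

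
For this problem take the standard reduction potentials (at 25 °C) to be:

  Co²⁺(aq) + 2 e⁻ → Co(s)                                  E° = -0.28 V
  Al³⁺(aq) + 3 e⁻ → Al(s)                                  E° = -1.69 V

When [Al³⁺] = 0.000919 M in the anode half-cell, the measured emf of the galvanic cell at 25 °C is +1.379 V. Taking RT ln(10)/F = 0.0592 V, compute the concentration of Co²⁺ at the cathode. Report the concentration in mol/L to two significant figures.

Co²⁺/Co is the cathode, Al³⁺/Al the anode: E°cell = +1.41 V, n = 6.
Overall reaction: 3 Co²⁺(aq) + 2 Al(s) → 3 Co(s) + 2 Al³⁺(aq); Q = [Al³⁺]^2/[Co²⁺]^3.
From E = E° − (0.0592/n) log Q: log Q = (E° − E)·n/0.0592 = (+1.41 − (+1.379))·6/0.0592 = 3.1419.
So 3·log[Co²⁺] = 2·log(0.000919) − log Q = -6.0734 − (3.1419) = -9.2153; log[Co²⁺] = -9.2153 / 3 = -3.0718; [Co²⁺] = 10^(-3.0718) ≈ 0.00085 M.

0.00085 M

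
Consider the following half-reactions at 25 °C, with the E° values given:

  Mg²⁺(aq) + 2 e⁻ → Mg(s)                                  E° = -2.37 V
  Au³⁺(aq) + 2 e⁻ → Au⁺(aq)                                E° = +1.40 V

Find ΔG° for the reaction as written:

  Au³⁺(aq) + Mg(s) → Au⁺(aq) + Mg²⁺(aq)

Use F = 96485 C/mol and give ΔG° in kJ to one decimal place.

-727.5 kJ

As written, Au³⁺/Au⁺ is reduced (cathode) and Mg²⁺/Mg is oxidised (anode), so E°cell = (+1.40) − (-2.37) = +3.77 V.
Balancing electrons gives n = 2.
ΔG° = −nFE° = −(2)(96485)(+3.77) = -727,497 J = -727.5 kJ.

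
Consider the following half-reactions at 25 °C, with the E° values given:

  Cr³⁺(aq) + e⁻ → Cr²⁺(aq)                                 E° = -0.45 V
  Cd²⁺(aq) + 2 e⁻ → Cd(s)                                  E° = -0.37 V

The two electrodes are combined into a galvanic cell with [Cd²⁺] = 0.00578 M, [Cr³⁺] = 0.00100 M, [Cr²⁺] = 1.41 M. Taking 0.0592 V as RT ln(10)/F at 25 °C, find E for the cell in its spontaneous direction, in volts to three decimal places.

Cd²⁺/Cd is the cathode (higher E°), Cr³⁺/Cr²⁺ the anode: E°cell = -0.37 − (-0.45) = +0.08 V, n = 2.
Overall: Cd²⁺(aq) + 2 Cr²⁺(aq) → Cd(s) + 2 Cr³⁺(aq)
Q = [Cr³⁺]^2 / ([Cd²⁺]·[Cr²⁺]^2); log Q = -4.060.
E = E° − (0.0592/n) log Q = +0.08 − (0.0592/2)(-4.060) = +0.200 V.

+0.200 V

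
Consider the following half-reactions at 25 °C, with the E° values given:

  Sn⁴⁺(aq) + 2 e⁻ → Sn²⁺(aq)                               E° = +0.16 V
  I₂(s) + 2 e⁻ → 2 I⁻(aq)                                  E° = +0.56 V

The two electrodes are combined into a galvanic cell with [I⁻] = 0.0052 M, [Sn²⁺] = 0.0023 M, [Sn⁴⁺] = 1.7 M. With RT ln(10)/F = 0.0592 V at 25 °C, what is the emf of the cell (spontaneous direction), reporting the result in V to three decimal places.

+0.450 V

I₂/I⁻ is the cathode (higher E°), Sn⁴⁺/Sn²⁺ the anode: E°cell = +0.56 − (+0.16) = +0.40 V, n = 2.
Overall: I₂(s) + Sn²⁺(aq) → 2 I⁻(aq) + Sn⁴⁺(aq)
Q = [I⁻]^2·[Sn⁴⁺] / ([Sn²⁺]); log Q = -1.699.
E = E° − (0.0592/n) log Q = +0.40 − (0.0592/2)(-1.699) = +0.450 V.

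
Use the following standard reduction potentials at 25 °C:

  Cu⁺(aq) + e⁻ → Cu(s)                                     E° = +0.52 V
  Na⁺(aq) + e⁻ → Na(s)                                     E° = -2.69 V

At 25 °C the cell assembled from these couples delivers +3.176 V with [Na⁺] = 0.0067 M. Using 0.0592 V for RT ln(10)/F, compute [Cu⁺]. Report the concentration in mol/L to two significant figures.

Cu⁺/Cu is the cathode, Na⁺/Na the anode: E°cell = +3.21 V, n = 1.
Overall reaction: Cu⁺(aq) + Na(s) → Cu(s) + Na⁺(aq); Q = [Na⁺]^1/[Cu⁺]^1.
From E = E° − (0.0592/n) log Q: log Q = (E° − E)·n/0.0592 = (+3.21 − (+3.176))·1/0.0592 = 0.5743.
So 1·log[Cu⁺] = 1·log(0.0067) − log Q = -2.1739 − (0.5743) = -2.7482; [Cu⁺] = 10^(-2.7482) ≈ 0.0018 M.

0.0018 M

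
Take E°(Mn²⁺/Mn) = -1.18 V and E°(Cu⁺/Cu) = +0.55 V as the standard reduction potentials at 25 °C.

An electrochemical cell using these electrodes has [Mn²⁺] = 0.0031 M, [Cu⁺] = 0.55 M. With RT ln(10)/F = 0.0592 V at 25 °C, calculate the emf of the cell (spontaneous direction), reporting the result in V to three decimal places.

Cu⁺/Cu is the cathode (higher E°), Mn²⁺/Mn the anode: E°cell = +0.55 − (-1.18) = +1.73 V, n = 2.
Overall: 2 Cu⁺(aq) + Mn(s) → 2 Cu(s) + Mn²⁺(aq)
Q = [Mn²⁺] / ([Cu⁺]^2); log Q = -1.989.
E = E° − (0.0592/n) log Q = +1.73 − (0.0592/2)(-1.989) = +1.789 V.

+1.789 V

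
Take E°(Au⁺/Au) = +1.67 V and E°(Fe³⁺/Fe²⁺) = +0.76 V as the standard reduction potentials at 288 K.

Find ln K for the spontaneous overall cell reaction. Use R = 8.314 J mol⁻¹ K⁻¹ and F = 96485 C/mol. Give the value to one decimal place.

Cathode: Au⁺/Au; anode: Fe³⁺/Fe²⁺. E°cell = (+1.67) − (+0.76) = +0.91 V, with n = 1.
ΔG° = −nFE° = −RT ln K, so ln K = nFE°/(RT) = (1)(96485)(+0.91) / ((8.314)(288)) = 36.669.

36.7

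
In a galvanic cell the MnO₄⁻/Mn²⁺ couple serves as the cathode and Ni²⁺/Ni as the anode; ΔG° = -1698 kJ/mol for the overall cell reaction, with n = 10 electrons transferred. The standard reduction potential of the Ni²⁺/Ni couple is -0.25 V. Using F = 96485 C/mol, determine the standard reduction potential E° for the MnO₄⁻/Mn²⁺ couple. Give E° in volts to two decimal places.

E°cell = −ΔG°/(nF) = −(-1698×10³)/((10)(96485)) = +1.760 V.
Since MnO₄⁻/Mn²⁺ is the cathode and Ni²⁺/Ni the anode, E°cell = E°(MnO₄⁻/Mn²⁺) − E°(Ni²⁺/Ni).
So E°(MnO₄⁻/Mn²⁺) = E°cell + E°(Ni²⁺/Ni) = +1.760 + (-0.25) = +1.51 V.

+1.51 V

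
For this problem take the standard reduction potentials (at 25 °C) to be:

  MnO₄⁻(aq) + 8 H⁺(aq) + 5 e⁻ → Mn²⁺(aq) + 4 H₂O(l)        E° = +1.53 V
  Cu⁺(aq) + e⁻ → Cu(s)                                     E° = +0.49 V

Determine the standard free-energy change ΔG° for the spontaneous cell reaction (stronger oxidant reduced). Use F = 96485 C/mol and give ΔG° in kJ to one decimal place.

MnO₄⁻/Mn²⁺ (E° = +1.53 V) is the cathode; Cu⁺/Cu (E° = +0.49 V) is the anode, so E°cell = +1.04 V.
Balancing electrons gives n = 5 (lcm of 5 and 1).
ΔG° = −nFE° = −(5)(96485)(+1.04) = -501,722 J = -501.7 kJ.

-501.7 kJ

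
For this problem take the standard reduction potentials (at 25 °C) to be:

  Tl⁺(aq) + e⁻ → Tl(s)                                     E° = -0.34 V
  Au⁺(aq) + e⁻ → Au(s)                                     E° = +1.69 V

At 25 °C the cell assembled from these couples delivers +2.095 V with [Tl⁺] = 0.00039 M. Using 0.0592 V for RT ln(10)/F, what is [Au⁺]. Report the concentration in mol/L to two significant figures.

0.0049 M

Au⁺/Au is the cathode, Tl⁺/Tl the anode: E°cell = +2.03 V, n = 1.
Overall reaction: Au⁺(aq) + Tl(s) → Au(s) + Tl⁺(aq); Q = [Tl⁺]^1/[Au⁺]^1.
From E = E° − (0.0592/n) log Q: log Q = (E° − E)·n/0.0592 = (+2.03 − (+2.095))·1/0.0592 = -1.0980.
So 1·log[Au⁺] = 1·log(0.00039) − log Q = -3.4089 − (-1.0980) = -2.3109; [Au⁺] = 10^(-2.3109) ≈ 0.0049 M.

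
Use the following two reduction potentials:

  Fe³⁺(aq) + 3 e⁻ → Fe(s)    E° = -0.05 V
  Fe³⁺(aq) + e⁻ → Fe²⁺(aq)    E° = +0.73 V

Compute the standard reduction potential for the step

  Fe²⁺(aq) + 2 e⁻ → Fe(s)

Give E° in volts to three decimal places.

Sequential free energies add, so n₃E°₃ = n₁E°₁ + n₂E°₂.
With n₃ = 3, and the known step contributing 1×(+0.73) V, the unknown satisfies 2·E° = 3×(-0.05) − 1×(+0.73) = -0.880.
E° = -0.880 / 2 = -0.440 V.

-0.440 V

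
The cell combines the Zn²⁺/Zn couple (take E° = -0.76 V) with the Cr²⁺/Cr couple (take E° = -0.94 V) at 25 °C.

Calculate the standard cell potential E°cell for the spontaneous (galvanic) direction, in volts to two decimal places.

+0.18 V

The Zn²⁺/Zn couple has the higher reduction potential, so it is the cathode; Cr²⁺/Cr is oxidised at the anode.
E°cell = E°(cathode) − E°(anode) = (-0.76) − (-0.94) = +0.18 V.
Since E°cell > 0, the reaction is spontaneous under standard conditions.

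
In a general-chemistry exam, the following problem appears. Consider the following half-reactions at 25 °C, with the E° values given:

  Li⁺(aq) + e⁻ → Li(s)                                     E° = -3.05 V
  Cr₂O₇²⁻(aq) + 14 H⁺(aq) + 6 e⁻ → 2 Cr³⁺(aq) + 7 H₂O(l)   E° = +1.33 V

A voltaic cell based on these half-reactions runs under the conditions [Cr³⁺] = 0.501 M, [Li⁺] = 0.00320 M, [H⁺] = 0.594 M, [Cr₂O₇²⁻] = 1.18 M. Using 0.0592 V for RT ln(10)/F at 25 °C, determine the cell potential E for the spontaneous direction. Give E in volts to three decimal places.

+4.503 V

Cr₂O₇²⁻/Cr³⁺ is the cathode (higher E°), Li⁺/Li the anode: E°cell = +1.33 − (-3.05) = +4.38 V, n = 6.
Overall: Cr₂O₇²⁻(aq) + 14 H⁺(aq) + 6 Li(s) → 2 Cr³⁺(aq) + 7 H₂O(l) + 6 Li⁺(aq)
Q = [Cr³⁺]^2·[Li⁺]^6 / ([Cr₂O₇²⁻]·[H⁺]^14); log Q = -12.474.
E = E° − (0.0592/n) log Q = +4.38 − (0.0592/6)(-12.474) = +4.503 V.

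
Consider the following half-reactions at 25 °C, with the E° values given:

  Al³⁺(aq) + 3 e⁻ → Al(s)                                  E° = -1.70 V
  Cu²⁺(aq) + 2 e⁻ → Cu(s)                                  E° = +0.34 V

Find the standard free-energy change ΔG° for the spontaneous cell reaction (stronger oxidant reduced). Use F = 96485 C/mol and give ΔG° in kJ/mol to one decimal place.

Cu²⁺/Cu (E° = +0.34 V) is the cathode; Al³⁺/Al (E° = -1.70 V) is the anode, so E°cell = +2.04 V.
Balancing electrons gives n = 6 (lcm of 2 and 3).
ΔG° = −nFE° = −(6)(96485)(+2.04) = -1,180,976 J = -1181.0 kJ/mol.

-1181.0 kJ/mol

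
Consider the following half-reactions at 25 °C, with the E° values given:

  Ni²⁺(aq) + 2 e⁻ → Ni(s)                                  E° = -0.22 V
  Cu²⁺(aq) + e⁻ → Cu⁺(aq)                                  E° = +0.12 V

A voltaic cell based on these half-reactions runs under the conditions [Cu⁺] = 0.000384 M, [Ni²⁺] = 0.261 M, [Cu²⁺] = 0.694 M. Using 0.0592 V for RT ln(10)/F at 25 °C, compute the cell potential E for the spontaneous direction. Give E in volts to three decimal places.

Cu²⁺/Cu⁺ is the cathode (higher E°), Ni²⁺/Ni the anode: E°cell = +0.12 − (-0.22) = +0.34 V, n = 2.
Overall: 2 Cu²⁺(aq) + Ni(s) → 2 Cu⁺(aq) + Ni²⁺(aq)
Q = [Cu⁺]^2·[Ni²⁺] / ([Cu²⁺]^2); log Q = -7.097.
E = E° − (0.0592/n) log Q = +0.34 − (0.0592/2)(-7.097) = +0.550 V.

+0.550 V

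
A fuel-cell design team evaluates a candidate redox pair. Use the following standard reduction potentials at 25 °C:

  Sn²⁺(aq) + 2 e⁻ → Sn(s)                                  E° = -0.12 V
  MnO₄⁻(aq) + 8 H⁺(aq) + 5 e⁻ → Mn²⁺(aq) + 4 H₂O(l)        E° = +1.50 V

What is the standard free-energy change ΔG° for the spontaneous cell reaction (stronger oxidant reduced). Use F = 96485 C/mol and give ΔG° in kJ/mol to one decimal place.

-1563.1 kJ/mol

MnO₄⁻/Mn²⁺ (E° = +1.50 V) is the cathode; Sn²⁺/Sn (E° = -0.12 V) is the anode, so E°cell = +1.62 V.
Balancing electrons gives n = 10 (lcm of 5 and 2).
ΔG° = −nFE° = −(10)(96485)(+1.62) = -1,563,057 J = -1563.1 kJ/mol.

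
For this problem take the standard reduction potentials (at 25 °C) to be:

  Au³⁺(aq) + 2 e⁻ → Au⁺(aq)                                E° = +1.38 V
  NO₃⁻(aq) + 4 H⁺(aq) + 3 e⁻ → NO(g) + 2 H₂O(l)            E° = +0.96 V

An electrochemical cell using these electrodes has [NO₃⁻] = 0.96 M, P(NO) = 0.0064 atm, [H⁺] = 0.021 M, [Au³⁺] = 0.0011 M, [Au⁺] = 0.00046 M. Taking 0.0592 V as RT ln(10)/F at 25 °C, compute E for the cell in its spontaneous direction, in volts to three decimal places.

+0.521 V

Au³⁺/Au⁺ is the cathode (higher E°), NO₃⁻/NO the anode: E°cell = +1.38 − (+0.96) = +0.42 V, n = 6.
Overall: 3 Au³⁺(aq) + 2 NO(g) + 4 H₂O(l) → 3 Au⁺(aq) + 2 NO₃⁻(aq) + 8 H⁺(aq)
Q = [Au⁺]^3·[NO₃⁻]^2·[H⁺]^8 / ([Au³⁺]^3·P(NO)^2); log Q = -10.206.
E = E° − (0.0592/n) log Q = +0.42 − (0.0592/6)(-10.206) = +0.521 V.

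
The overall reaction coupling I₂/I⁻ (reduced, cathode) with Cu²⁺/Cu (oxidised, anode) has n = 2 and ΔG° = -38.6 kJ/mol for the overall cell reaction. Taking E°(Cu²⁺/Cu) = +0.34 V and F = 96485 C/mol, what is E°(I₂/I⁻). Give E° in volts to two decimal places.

+0.54 V

E°cell = −ΔG°/(nF) = −(-38.6×10³)/((2)(96485)) = +0.200 V.
Since I₂/I⁻ is the cathode and Cu²⁺/Cu the anode, E°cell = E°(I₂/I⁻) − E°(Cu²⁺/Cu).
So E°(I₂/I⁻) = E°cell + E°(Cu²⁺/Cu) = +0.200 + (+0.34) = +0.54 V.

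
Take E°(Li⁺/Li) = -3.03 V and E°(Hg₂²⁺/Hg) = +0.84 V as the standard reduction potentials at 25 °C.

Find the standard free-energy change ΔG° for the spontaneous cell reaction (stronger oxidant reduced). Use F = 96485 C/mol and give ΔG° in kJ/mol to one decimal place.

-746.8 kJ/mol

Hg₂²⁺/Hg (E° = +0.84 V) is the cathode; Li⁺/Li (E° = -3.03 V) is the anode, so E°cell = +3.87 V.
Balancing electrons gives n = 2 (lcm of 2 and 1).
ΔG° = −nFE° = −(2)(96485)(+3.87) = -746,794 J = -746.8 kJ/mol.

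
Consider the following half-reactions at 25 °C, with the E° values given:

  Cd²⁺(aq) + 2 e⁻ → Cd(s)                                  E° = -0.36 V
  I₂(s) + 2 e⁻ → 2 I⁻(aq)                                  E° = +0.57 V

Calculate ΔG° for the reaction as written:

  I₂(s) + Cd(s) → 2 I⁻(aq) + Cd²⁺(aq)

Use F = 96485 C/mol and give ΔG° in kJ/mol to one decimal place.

-179.5 kJ/mol

As written, I₂/I⁻ is reduced (cathode) and Cd²⁺/Cd is oxidised (anode), so E°cell = (+0.57) − (-0.36) = +0.93 V.
Balancing electrons gives n = 2.
ΔG° = −nFE° = −(2)(96485)(+0.93) = -179,462 J = -179.5 kJ/mol.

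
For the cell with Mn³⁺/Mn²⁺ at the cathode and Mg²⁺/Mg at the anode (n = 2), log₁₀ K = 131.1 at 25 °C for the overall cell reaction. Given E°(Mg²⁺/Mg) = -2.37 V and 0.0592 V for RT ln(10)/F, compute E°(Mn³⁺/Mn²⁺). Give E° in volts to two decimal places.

+1.51 V

E°cell = (0.0592/n)·log K = (0.0592/2)(131.1) = +3.881 V.
Since Mn³⁺/Mn²⁺ is the cathode and Mg²⁺/Mg the anode, E°cell = E°(Mn³⁺/Mn²⁺) − E°(Mg²⁺/Mg).
So E°(Mn³⁺/Mn²⁺) = E°cell + E°(Mg²⁺/Mg) = +3.881 + (-2.37) = +1.51 V.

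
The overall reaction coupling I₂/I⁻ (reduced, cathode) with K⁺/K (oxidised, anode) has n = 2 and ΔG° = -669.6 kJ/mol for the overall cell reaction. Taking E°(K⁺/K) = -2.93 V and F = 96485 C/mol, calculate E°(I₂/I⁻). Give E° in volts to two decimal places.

E°cell = −ΔG°/(nF) = −(-669.6×10³)/((2)(96485)) = +3.470 V.
Since I₂/I⁻ is the cathode and K⁺/K the anode, E°cell = E°(I₂/I⁻) − E°(K⁺/K).
So E°(I₂/I⁻) = E°cell + E°(K⁺/K) = +3.470 + (-2.93) = +0.54 V.

+0.54 V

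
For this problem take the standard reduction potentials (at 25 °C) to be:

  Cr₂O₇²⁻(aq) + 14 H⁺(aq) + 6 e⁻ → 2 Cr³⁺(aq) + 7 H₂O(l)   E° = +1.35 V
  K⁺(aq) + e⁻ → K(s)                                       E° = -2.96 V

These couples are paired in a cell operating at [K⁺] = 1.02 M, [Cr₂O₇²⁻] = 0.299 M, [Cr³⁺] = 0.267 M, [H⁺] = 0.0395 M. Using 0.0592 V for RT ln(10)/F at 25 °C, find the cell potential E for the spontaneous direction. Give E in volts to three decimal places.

Cr₂O₇²⁻/Cr³⁺ is the cathode (higher E°), K⁺/K the anode: E°cell = +1.35 − (-2.96) = +4.31 V, n = 6.
Overall: Cr₂O₇²⁻(aq) + 14 H⁺(aq) + 6 K(s) → 2 Cr³⁺(aq) + 7 H₂O(l) + 6 K⁺(aq)
Q = [Cr³⁺]^2·[K⁺]^6 / ([Cr₂O₇²⁻]·[H⁺]^14); log Q = 19.077.
E = E° − (0.0592/n) log Q = +4.31 − (0.0592/6)(19.077) = +4.122 V.

+4.122 V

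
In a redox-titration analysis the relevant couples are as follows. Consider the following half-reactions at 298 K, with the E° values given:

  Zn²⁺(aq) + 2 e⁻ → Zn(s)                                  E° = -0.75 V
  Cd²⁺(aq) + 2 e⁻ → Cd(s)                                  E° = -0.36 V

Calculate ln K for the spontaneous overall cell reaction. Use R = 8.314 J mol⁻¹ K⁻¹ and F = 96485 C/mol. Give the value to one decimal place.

30.4

Cathode: Cd²⁺/Cd; anode: Zn²⁺/Zn. E°cell = (-0.36) − (-0.75) = +0.39 V, with n = 2.
ΔG° = −nFE° = −RT ln K, so ln K = nFE°/(RT) = (2)(96485)(+0.39) / ((8.314)(298)) = 30.376.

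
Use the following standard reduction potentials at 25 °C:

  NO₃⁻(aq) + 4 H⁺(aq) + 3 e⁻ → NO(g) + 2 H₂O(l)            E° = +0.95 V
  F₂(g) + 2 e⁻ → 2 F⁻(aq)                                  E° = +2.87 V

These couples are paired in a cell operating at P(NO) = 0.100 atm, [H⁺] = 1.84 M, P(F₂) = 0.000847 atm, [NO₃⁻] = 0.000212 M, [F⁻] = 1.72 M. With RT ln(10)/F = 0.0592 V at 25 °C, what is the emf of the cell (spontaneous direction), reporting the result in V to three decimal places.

F₂/F⁻ is the cathode (higher E°), NO₃⁻/NO the anode: E°cell = +2.87 − (+0.95) = +1.92 V, n = 6.
Overall: 3 F₂(g) + 2 NO(g) + 4 H₂O(l) → 6 F⁻(aq) + 2 NO₃⁻(aq) + 8 H⁺(aq)
Q = [F⁻]^6·[NO₃⁻]^2·[H⁺]^8 / (P(F₂)^3·P(NO)^2); log Q = 7.401.
E = E° − (0.0592/n) log Q = +1.92 − (0.0592/6)(7.401) = +1.847 V.

+1.847 V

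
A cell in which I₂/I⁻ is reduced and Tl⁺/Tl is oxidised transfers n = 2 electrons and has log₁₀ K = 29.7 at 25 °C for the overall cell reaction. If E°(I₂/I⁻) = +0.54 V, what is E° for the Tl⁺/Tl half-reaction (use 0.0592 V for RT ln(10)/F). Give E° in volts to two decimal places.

-0.34 V

E°cell = (0.0592/n)·log K = (0.0592/2)(29.7) = +0.879 V.
Since I₂/I⁻ is the cathode and Tl⁺/Tl the anode, E°cell = E°(I₂/I⁻) − E°(Tl⁺/Tl).
So E°(Tl⁺/Tl) = E°(I₂/I⁻) − E°cell = (+0.54) − (+0.879) = -0.34 V.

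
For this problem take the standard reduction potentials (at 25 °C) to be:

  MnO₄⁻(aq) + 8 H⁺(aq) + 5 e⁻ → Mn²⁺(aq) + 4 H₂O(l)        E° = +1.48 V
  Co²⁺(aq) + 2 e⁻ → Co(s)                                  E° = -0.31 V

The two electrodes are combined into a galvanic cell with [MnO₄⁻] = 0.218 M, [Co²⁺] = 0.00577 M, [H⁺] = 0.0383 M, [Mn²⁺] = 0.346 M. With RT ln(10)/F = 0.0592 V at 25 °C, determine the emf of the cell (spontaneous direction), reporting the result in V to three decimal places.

MnO₄⁻/Mn²⁺ is the cathode (higher E°), Co²⁺/Co the anode: E°cell = +1.48 − (-0.31) = +1.79 V, n = 10.
Overall: 2 MnO₄⁻(aq) + 16 H⁺(aq) + 5 Co(s) → 2 Mn²⁺(aq) + 8 H₂O(l) + 5 Co²⁺(aq)
Q = [Mn²⁺]^2·[Co²⁺]^5 / ([MnO₄⁻]^2·[H⁺]^16); log Q = 11.876.
E = E° − (0.0592/n) log Q = +1.79 − (0.0592/10)(11.876) = +1.720 V.

+1.720 V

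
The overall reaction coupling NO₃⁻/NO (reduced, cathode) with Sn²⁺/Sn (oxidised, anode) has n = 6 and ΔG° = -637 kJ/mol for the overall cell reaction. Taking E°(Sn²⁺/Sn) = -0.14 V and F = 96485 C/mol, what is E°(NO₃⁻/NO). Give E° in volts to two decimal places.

E°cell = −ΔG°/(nF) = −(-637×10³)/((6)(96485)) = +1.100 V.
Since NO₃⁻/NO is the cathode and Sn²⁺/Sn the anode, E°cell = E°(NO₃⁻/NO) − E°(Sn²⁺/Sn).
So E°(NO₃⁻/NO) = E°cell + E°(Sn²⁺/Sn) = +1.100 + (-0.14) = +0.96 V.

+0.96 V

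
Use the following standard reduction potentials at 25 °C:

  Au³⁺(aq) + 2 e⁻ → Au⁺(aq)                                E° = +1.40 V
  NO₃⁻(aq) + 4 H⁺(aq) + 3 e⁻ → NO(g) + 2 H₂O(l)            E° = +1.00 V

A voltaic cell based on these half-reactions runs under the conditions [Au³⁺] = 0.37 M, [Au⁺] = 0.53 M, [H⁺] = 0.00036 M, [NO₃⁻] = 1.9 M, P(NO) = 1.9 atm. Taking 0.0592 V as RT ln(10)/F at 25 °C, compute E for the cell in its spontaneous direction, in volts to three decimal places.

+0.667 V

Au³⁺/Au⁺ is the cathode (higher E°), NO₃⁻/NO the anode: E°cell = +1.40 − (+1.00) = +0.40 V, n = 6.
Overall: 3 Au³⁺(aq) + 2 NO(g) + 4 H₂O(l) → 3 Au⁺(aq) + 2 NO₃⁻(aq) + 8 H⁺(aq)
Q = [Au⁺]^3·[NO₃⁻]^2·[H⁺]^8 / ([Au³⁺]^3·P(NO)^2); log Q = -27.081.
E = E° − (0.0592/n) log Q = +0.40 − (0.0592/6)(-27.081) = +0.667 V.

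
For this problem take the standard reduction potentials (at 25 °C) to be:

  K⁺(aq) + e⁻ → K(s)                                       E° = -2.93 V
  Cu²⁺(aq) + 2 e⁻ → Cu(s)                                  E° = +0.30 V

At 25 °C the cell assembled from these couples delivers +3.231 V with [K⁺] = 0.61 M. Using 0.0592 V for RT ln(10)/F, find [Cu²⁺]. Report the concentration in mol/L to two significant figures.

0.40 M

Cu²⁺/Cu is the cathode, K⁺/K the anode: E°cell = +3.23 V, n = 2.
Overall reaction: Cu²⁺(aq) + 2 K(s) → Cu(s) + 2 K⁺(aq); Q = [K⁺]^2/[Cu²⁺]^1.
From E = E° − (0.0592/n) log Q: log Q = (E° − E)·n/0.0592 = (+3.23 − (+3.231))·2/0.0592 = -0.0338.
So 1·log[Cu²⁺] = 2·log(0.61) − log Q = -0.4293 − (-0.0338) = -0.3955; [Cu²⁺] = 10^(-0.3955) ≈ 0.40 M.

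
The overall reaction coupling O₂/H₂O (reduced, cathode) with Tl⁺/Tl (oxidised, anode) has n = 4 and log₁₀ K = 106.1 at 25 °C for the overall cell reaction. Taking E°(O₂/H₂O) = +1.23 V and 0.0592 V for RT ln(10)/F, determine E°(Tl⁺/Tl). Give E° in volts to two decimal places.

E°cell = (0.0592/n)·log K = (0.0592/4)(106.1) = +1.570 V.
Since O₂/H₂O is the cathode and Tl⁺/Tl the anode, E°cell = E°(O₂/H₂O) − E°(Tl⁺/Tl).
So E°(Tl⁺/Tl) = E°(O₂/H₂O) − E°cell = (+1.23) − (+1.570) = -0.34 V.

-0.34 V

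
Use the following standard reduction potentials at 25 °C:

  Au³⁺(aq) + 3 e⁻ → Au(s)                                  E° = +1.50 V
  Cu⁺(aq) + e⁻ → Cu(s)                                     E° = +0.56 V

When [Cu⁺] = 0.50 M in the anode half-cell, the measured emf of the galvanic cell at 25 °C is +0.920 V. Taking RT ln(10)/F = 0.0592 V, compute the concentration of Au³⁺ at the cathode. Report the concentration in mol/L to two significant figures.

0.012 M

Au³⁺/Au is the cathode, Cu⁺/Cu the anode: E°cell = +0.94 V, n = 3.
Overall reaction: Au³⁺(aq) + 3 Cu(s) → Au(s) + 3 Cu⁺(aq); Q = [Cu⁺]^3/[Au³⁺]^1.
From E = E° − (0.0592/n) log Q: log Q = (E° − E)·n/0.0592 = (+0.94 − (+0.920))·3/0.0592 = 1.0135.
So 1·log[Au³⁺] = 3·log(0.5) − log Q = -0.9031 − (1.0135) = -1.9166; [Au³⁺] = 10^(-1.9166) ≈ 0.012 M.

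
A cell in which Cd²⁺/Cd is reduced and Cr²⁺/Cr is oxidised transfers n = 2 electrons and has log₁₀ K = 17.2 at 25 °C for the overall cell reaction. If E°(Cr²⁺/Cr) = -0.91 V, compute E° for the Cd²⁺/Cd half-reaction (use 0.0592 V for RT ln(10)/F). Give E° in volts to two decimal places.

E°cell = (0.0592/n)·log K = (0.0592/2)(17.2) = +0.509 V.
Since Cd²⁺/Cd is the cathode and Cr²⁺/Cr the anode, E°cell = E°(Cd²⁺/Cd) − E°(Cr²⁺/Cr).
So E°(Cd²⁺/Cd) = E°cell + E°(Cr²⁺/Cr) = +0.509 + (-0.91) = -0.40 V.

-0.40 V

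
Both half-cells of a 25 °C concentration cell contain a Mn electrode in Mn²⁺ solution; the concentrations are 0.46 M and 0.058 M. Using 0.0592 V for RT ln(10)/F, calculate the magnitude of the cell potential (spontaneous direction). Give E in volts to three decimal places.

For a concentration cell E°cell = 0. The 0.46 M side is the cathode (reduction is favoured where [Mn²⁺] is higher).
With n = 2, E = −(0.0592/2) log([Mn²⁺]ₐₙ/[Mn²⁺]꜀ₐₜ) = −(0.0592/2) log(0.058/0.46) = −(0.0592/2)(-0.899) = +0.027 V.

+0.027 V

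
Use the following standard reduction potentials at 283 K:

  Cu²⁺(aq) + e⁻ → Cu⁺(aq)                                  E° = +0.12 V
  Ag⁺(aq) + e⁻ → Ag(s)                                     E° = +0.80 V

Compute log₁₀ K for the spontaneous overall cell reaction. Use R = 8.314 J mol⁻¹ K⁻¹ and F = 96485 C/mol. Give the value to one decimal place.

Cathode: Ag⁺/Ag; anode: Cu²⁺/Cu⁺. E°cell = (+0.80) − (+0.12) = +0.68 V, with n = 1.
ΔG° = −nFE° = −RT ln K, so ln K = nFE°/(RT) = (1)(96485)(+0.68) / ((8.314)(283)) = 27.885.
log₁₀ K = 27.885 / ln 10 = 12.1.

12.1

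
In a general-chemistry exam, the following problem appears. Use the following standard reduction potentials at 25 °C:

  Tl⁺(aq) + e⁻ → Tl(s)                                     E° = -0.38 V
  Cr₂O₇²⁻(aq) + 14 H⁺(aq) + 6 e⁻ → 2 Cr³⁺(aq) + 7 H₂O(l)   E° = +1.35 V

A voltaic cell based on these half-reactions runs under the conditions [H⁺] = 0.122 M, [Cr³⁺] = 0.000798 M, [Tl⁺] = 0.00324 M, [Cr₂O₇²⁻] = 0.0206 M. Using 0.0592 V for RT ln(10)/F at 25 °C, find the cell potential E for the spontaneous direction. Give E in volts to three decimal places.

Cr₂O₇²⁻/Cr³⁺ is the cathode (higher E°), Tl⁺/Tl the anode: E°cell = +1.35 − (-0.38) = +1.73 V, n = 6.
Overall: Cr₂O₇²⁻(aq) + 14 H⁺(aq) + 6 Tl(s) → 2 Cr³⁺(aq) + 7 H₂O(l) + 6 Tl⁺(aq)
Q = [Cr³⁺]^2·[Tl⁺]^6 / ([Cr₂O₇²⁻]·[H⁺]^14); log Q = -6.656.
E = E° − (0.0592/n) log Q = +1.73 − (0.0592/6)(-6.656) = +1.796 V.

+1.796 V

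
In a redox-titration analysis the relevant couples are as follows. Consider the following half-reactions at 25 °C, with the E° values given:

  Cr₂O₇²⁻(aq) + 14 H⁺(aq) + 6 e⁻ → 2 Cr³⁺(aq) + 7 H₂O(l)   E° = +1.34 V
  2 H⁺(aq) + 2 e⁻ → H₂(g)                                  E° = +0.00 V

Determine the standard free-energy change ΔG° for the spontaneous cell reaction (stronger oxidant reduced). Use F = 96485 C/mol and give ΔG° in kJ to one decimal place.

-775.7 kJ

Cr₂O₇²⁻/Cr³⁺ (E° = +1.34 V) is the cathode; H⁺/H₂ (E° = +0.00 V) is the anode, so E°cell = +1.34 V.
Balancing electrons gives n = 6 (lcm of 6 and 2).
ΔG° = −nFE° = −(6)(96485)(+1.34) = -775,739 J = -775.7 kJ.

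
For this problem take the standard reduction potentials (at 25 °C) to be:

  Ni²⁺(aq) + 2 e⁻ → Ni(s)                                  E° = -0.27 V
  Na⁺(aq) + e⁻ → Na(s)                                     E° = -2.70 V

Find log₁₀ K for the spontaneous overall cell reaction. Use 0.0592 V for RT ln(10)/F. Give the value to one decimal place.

Cathode: Ni²⁺/Ni; anode: Na⁺/Na. E°cell = +2.43 V, n = 2.
log K = nE°cell / 0.0592 = (2)(+2.43) / 0.0592 = 82.1.

82.1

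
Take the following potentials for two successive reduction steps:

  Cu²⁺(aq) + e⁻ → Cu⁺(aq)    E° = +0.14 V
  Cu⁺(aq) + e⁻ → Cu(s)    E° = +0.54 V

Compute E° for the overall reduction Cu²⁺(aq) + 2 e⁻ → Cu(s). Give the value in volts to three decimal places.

+0.340 V

Since ΔG° = −nFE° is additive over sequential reductions, n₃E°₃ = n₁E°₁ + n₂E°₂.
E°₃ = (1×+0.14 + 1×+0.54) / 2 = (+0.680) / 2 = +0.340 V.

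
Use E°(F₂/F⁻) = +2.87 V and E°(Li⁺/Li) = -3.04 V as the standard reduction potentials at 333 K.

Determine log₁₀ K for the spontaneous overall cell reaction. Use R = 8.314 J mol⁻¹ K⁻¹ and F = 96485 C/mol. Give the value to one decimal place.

178.9

Cathode: F₂/F⁻; anode: Li⁺/Li. E°cell = (+2.87) − (-3.04) = +5.91 V, with n = 2.
ΔG° = −nFE° = −RT ln K, so ln K = nFE°/(RT) = (2)(96485)(+5.91) / ((8.314)(333)) = 411.930.
log₁₀ K = 411.930 / ln 10 = 178.9.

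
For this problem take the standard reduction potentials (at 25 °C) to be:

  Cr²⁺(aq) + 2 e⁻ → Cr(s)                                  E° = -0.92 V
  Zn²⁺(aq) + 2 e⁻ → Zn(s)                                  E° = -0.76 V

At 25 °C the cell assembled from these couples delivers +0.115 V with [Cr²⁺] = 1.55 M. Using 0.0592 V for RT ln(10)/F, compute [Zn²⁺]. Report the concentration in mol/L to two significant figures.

0.047 M

Zn²⁺/Zn is the cathode, Cr²⁺/Cr the anode: E°cell = +0.16 V, n = 2.
Overall reaction: Zn²⁺(aq) + Cr(s) → Zn(s) + Cr²⁺(aq); Q = [Cr²⁺]^1/[Zn²⁺]^1.
From E = E° − (0.0592/n) log Q: log Q = (E° − E)·n/0.0592 = (+0.16 − (+0.115))·2/0.0592 = 1.5203.
So 1·log[Zn²⁺] = 1·log(1.55) − log Q = 0.1903 − (1.5203) = -1.3300; [Zn²⁺] = 10^(-1.3300) ≈ 0.047 M.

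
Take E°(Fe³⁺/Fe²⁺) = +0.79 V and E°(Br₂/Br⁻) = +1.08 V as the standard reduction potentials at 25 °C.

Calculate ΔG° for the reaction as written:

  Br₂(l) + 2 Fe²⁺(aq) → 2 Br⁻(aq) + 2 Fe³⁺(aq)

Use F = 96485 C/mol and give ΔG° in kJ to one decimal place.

-56.0 kJ

As written, Br₂/Br⁻ is reduced (cathode) and Fe³⁺/Fe²⁺ is oxidised (anode), so E°cell = (+1.08) − (+0.79) = +0.29 V.
Balancing electrons gives n = 2.
ΔG° = −nFE° = −(2)(96485)(+0.29) = -55,961 J = -56.0 kJ.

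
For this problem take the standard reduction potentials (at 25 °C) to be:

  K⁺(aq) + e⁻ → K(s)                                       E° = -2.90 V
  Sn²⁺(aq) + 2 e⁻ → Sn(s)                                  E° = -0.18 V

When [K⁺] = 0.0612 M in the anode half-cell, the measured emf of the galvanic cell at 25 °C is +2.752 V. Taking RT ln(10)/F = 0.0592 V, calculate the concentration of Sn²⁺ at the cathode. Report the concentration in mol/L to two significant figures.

0.045 M

Sn²⁺/Sn is the cathode, K⁺/K the anode: E°cell = +2.72 V, n = 2.
Overall reaction: Sn²⁺(aq) + 2 K(s) → Sn(s) + 2 K⁺(aq); Q = [K⁺]^2/[Sn²⁺]^1.
From E = E° − (0.0592/n) log Q: log Q = (E° − E)·n/0.0592 = (+2.72 − (+2.752))·2/0.0592 = -1.0811.
So 1·log[Sn²⁺] = 2·log(0.0612) − log Q = -2.4265 − (-1.0811) = -1.3454; [Sn²⁺] = 10^(-1.3454) ≈ 0.045 M.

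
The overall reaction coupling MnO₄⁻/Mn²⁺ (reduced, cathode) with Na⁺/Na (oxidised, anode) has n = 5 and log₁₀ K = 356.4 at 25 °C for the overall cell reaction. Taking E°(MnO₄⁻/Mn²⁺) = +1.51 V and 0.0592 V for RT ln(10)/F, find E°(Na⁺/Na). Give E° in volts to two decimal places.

-2.71 V

E°cell = (0.0592/n)·log K = (0.0592/5)(356.4) = +4.220 V.
Since MnO₄⁻/Mn²⁺ is the cathode and Na⁺/Na the anode, E°cell = E°(MnO₄⁻/Mn²⁺) − E°(Na⁺/Na).
So E°(Na⁺/Na) = E°(MnO₄⁻/Mn²⁺) − E°cell = (+1.51) − (+4.220) = -2.71 V.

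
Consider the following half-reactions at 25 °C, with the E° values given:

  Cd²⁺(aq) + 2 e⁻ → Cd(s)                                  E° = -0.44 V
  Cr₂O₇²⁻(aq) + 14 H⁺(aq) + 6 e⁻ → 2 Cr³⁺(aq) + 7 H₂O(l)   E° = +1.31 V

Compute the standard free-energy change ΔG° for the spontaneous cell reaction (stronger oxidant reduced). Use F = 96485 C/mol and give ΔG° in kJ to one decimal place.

-1013.1 kJ

Cr₂O₇²⁻/Cr³⁺ (E° = +1.31 V) is the cathode; Cd²⁺/Cd (E° = -0.44 V) is the anode, so E°cell = +1.75 V.
Balancing electrons gives n = 6 (lcm of 6 and 2).
ΔG° = −nFE° = −(6)(96485)(+1.75) = -1,013,092 J = -1013.1 kJ.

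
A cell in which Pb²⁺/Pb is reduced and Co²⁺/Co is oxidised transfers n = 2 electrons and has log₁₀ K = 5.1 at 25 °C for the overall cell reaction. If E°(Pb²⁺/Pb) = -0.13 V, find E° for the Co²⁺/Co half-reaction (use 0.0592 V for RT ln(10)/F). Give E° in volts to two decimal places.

E°cell = (0.0592/n)·log K = (0.0592/2)(5.1) = +0.151 V.
Since Pb²⁺/Pb is the cathode and Co²⁺/Co the anode, E°cell = E°(Pb²⁺/Pb) − E°(Co²⁺/Co).
So E°(Co²⁺/Co) = E°(Pb²⁺/Pb) − E°cell = (-0.13) − (+0.151) = -0.28 V.

-0.28 V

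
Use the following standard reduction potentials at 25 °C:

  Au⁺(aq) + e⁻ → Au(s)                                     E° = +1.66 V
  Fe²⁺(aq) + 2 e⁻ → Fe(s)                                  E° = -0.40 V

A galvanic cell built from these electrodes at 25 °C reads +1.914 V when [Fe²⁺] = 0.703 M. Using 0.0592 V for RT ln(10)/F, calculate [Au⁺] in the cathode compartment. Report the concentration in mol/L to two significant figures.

Au⁺/Au is the cathode, Fe²⁺/Fe the anode: E°cell = +2.06 V, n = 2.
Overall reaction: 2 Au⁺(aq) + Fe(s) → 2 Au(s) + Fe²⁺(aq); Q = [Fe²⁺]^1/[Au⁺]^2.
From E = E° − (0.0592/n) log Q: log Q = (E° − E)·n/0.0592 = (+2.06 − (+1.914))·2/0.0592 = 4.9324.
So 2·log[Au⁺] = 1·log(0.703) − log Q = -0.1530 − (4.9324) = -5.0854; log[Au⁺] = -5.0854 / 2 = -2.5427; [Au⁺] = 10^(-2.5427) ≈ 0.0029 M.

0.0029 M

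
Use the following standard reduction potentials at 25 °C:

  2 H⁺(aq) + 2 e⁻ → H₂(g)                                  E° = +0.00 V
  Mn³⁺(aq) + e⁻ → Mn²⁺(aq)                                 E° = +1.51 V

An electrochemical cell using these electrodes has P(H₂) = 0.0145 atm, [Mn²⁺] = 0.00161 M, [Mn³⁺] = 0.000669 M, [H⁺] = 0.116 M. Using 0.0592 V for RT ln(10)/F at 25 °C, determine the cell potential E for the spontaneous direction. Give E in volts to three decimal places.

Mn³⁺/Mn²⁺ is the cathode (higher E°), H⁺/H₂ the anode: E°cell = +1.51 − (+0.00) = +1.51 V, n = 2.
Overall: 2 Mn³⁺(aq) + H₂(g) → 2 Mn²⁺(aq) + 2 H⁺(aq)
Q = [Mn²⁺]^2·[H⁺]^2 / ([Mn³⁺]^2·P(H₂)); log Q = 0.730.
E = E° − (0.0592/n) log Q = +1.51 − (0.0592/2)(0.730) = +1.488 V.

+1.488 V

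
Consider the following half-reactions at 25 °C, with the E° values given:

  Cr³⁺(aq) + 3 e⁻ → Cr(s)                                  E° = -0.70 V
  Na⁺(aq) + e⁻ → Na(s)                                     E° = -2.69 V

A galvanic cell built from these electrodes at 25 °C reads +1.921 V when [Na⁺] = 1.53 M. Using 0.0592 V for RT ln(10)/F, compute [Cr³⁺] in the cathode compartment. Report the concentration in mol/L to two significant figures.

0.0011 M

Cr³⁺/Cr is the cathode, Na⁺/Na the anode: E°cell = +1.99 V, n = 3.
Overall reaction: Cr³⁺(aq) + 3 Na(s) → Cr(s) + 3 Na⁺(aq); Q = [Na⁺]^3/[Cr³⁺]^1.
From E = E° − (0.0592/n) log Q: log Q = (E° − E)·n/0.0592 = (+1.99 − (+1.921))·3/0.0592 = 3.4966.
So 1·log[Cr³⁺] = 3·log(1.53) − log Q = 0.5541 − (3.4966) = -2.9425; [Cr³⁺] = 10^(-2.9425) ≈ 0.0011 M.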